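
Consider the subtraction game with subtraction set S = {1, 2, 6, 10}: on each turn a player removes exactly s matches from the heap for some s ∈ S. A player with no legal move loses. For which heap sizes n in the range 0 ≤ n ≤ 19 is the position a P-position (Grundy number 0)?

0, 3, 7, 11, 14, 18

G(0) = 0
G(1) = mex{0} = 1
G(2) = mex{1,0} = 2
G(3) = mex{2,1} = 0
G(4) = mex{0,2} = 1
G(5) = mex{1,0} = 2
G(6) = mex{2,1,0} = 3
G(7) = mex{3,2,1} = 0
G(8) = mex{0,3,2} = 1
G(9) = mex{1,0,0} = 2
G(10) = mex{2,1,1,0} = 3
G(11) = mex{3,2,2,1} = 0
G(12) = mex{0,3,3,2} = 1
G(13) = mex{1,0,0,0} = 2
G(14) = mex{2,1,1,1} = 0
G(15) = mex{0,2,2,2} = 1
G(16) = mex{1,0,3,3} = 2
G(17) = mex{2,1,0,0} = 3
G(18) = mex{3,2,1,1} = 0
G(19) = mex{0,3,2,2} = 1
P-positions are exactly the n with G(n) = 0.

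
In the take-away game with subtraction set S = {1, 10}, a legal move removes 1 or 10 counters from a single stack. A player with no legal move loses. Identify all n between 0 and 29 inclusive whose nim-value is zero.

0, 2, 4, 6, 8, 11, 13, 15, 17, 19, 22, 24, 26, 28

G(0) = 0
G(1) = mex{0} = 1
G(2) = mex{1} = 0
G(3) = mex{0} = 1
G(4) = mex{1} = 0
G(5) = mex{0} = 1
G(6) = mex{1} = 0
G(7) = mex{0} = 1
G(8) = mex{1} = 0
G(9) = mex{0} = 1
G(10) = mex{1,0} = 2
G(11) = mex{2,1} = 0
G(12) = mex{0,0} = 1
G(13) = mex{1,1} = 0
G(14) = mex{0,0} = 1
G(15) = mex{1,1} = 0
G(16) = mex{0,0} = 1
G(17) = mex{1,1} = 0
G(18) = mex{0,0} = 1
G(19) = mex{1,1} = 0
G(20) = mex{0,2} = 1
G(21) = mex{1,0} = 2
G(22) = mex{2,1} = 0
G(23) = mex{0,0} = 1
G(24) = mex{1,1} = 0
G(25) = mex{0,0} = 1
G(26) = mex{1,1} = 0
G(27) = mex{0,0} = 1
G(28) = mex{1,1} = 0
G(29) = mex{0,0} = 1
P-positions are exactly the n with G(n) = 0.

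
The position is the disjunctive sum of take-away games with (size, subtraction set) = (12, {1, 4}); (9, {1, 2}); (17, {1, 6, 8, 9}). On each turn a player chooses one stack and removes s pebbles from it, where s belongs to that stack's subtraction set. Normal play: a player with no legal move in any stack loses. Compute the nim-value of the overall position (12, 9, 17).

0

Stack A, S = {1, 4}:
G(0) = 0
G(1) = mex{0} = 1
G(2) = mex{1} = 0
G(3) = mex{0} = 1
G(4) = mex{1,0} = 2
G(5) = mex{2,1} = 0
G(6) = mex{0,0} = 1
G(7) = mex{1,1} = 0
G(8) = mex{0,2} = 1
G(9) = mex{1,0} = 2
G(10) = mex{2,1} = 0
G(11) = mex{0,0} = 1
G(12) = mex{1,1} = 0
G_A(12) = 0.
Stack B, S = {1, 2}:
G(0) = 0
G(1) = mex{0} = 1
G(2) = mex{1,0} = 2
G(3) = mex{2,1} = 0
G(4) = mex{0,2} = 1
G(5) = mex{1,0} = 2
G(6) = mex{2,1} = 0
G(7) = mex{0,2} = 1
G(8) = mex{1,0} = 2
G(9) = mex{2,1} = 0
G_B(9) = 0.
Stack C, S = {1, 6, 8, 9}:
n :  0  1  2  3  4  5  6  7  8  9 10 11 12 13 14 15 16 17
G :  0  1  0  1  0  1  2  0  1  2  3  2  3  2  0  1  2  0
G_C(17) = 0.
Combined Grundy value = 0 ⊕ 0 ⊕ 0 = 0.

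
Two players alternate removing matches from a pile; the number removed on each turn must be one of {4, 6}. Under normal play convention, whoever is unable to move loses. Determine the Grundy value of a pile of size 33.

G(0) = 0
G(1) = mex{} = 0
G(2) = mex{} = 0
G(3) = mex{} = 0
G(4) = mex{0} = 1
G(5) = mex{0} = 1
G(6) = mex{0,0} = 1
G(7) = mex{0,0} = 1
G(8) = mex{1,0} = 2
G(9) = mex{1,0} = 2
G(10) = mex{1,1} = 0
G(11) = mex{1,1} = 0
G(12) = mex{2,1} = 0
G(13) = mex{2,1} = 0
G(14) = mex{0,2} = 1
G(15) = mex{0,2} = 1
G(16) = mex{0,0} = 1
G(17) = mex{0,0} = 1
G(18) = mex{1,0} = 2
G(19) = mex{1,0} = 2
G(20) = mex{1,1} = 0
G(21) = mex{1,1} = 0
G(22) = mex{2,1} = 0
G(23) = mex{2,1} = 0
G(24) = mex{0,2} = 1
G(25) = mex{0,2} = 1
G(26) = mex{0,0} = 1
G(27) = mex{0,0} = 1
G(28) = mex{1,0} = 2
G(29) = mex{1,0} = 2
G(30) = mex{1,1} = 0
G(31) = mex{1,1} = 0
G(32) = mex{2,1} = 0
G(33) = mex{2,1} = 0

0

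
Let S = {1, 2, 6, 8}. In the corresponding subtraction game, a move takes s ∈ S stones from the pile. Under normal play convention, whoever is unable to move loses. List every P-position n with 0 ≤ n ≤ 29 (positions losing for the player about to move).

G(0) = 0
G(1) = mex{0} = 1
G(2) = mex{1,0} = 2
G(3) = mex{2,1} = 0
G(4) = mex{0,2} = 1
G(5) = mex{1,0} = 2
G(6) = mex{2,1,0} = 3
G(7) = mex{3,2,1} = 0
G(8) = mex{0,3,2,0} = 1
G(9) = mex{1,0,0,1} = 2
G(10) = mex{2,1,1,2} = 0
G(11) = mex{0,2,2,0} = 1
G(12) = mex{1,0,3,1} = 2
G(13) = mex{2,1,0,2} = 3
G(14) = mex{3,2,1,3} = 0
G(15) = mex{0,3,2,0} = 1
G(16) = mex{1,0,0,1} = 2
G(17) = mex{2,1,1,2} = 0
G(18) = mex{0,2,2,0} = 1
G(19) = mex{1,0,3,1} = 2
G(20) = mex{2,1,0,2} = 3
G(21) = mex{3,2,1,3} = 0
G(22) = mex{0,3,2,0} = 1
G(23) = mex{1,0,0,1} = 2
G(24) = mex{2,1,1,2} = 0
G(25) = mex{0,2,2,0} = 1
G(26) = mex{1,0,3,1} = 2
G(27) = mex{2,1,0,2} = 3
G(28) = mex{3,2,1,3} = 0
G(29) = mex{0,3,2,0} = 1
P-positions are exactly the n with G(n) = 0.

0, 3, 7, 10, 14, 17, 21, 24, 28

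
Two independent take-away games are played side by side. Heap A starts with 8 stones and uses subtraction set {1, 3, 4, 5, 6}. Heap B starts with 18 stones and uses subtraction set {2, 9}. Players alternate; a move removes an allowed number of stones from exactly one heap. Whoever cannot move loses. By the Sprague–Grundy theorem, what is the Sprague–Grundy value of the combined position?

5

Heap A, S = {1, 3, 4, 5, 6}:
n : 0 1 2 3 4 5 6 7 8
G : 0 1 0 1 2 3 2 3 4
G_A(8) = 4.
Heap B, S = {2, 9}:
G(0) = 0
G(1) = mex{} = 0
G(2) = mex{0} = 1
G(3) = mex{0} = 1
G(4) = mex{1} = 0
G(5) = mex{1} = 0
G(6) = mex{0} = 1
G(7) = mex{0} = 1
G(8) = mex{1} = 0
G(9) = mex{1,0} = 2
G(10) = mex{0,0} = 1
G(11) = mex{2,1} = 0
G(12) = mex{1,1} = 0
G(13) = mex{0,0} = 1
G(14) = mex{0,0} = 1
G(15) = mex{1,1} = 0
G(16) = mex{1,1} = 0
G(17) = mex{0,0} = 1
G(18) = mex{0,2} = 1
G_B(18) = 1.
Combined Grundy value = 4 ⊕ 1 = 5.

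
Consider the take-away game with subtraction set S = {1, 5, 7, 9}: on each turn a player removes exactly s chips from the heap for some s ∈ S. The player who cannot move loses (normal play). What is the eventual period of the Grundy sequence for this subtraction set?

2

G(0) = 0
G(1) = mex{0} = 1
G(2) = mex{1} = 0
G(3) = mex{0} = 1
G(4) = mex{1} = 0
G(5) = mex{0,0} = 1
G(6) = mex{1,1} = 0
G(7) = mex{0,0,0} = 1
G(8) = mex{1,1,1} = 0
G(9) = mex{0,0,0,0} = 1
G(10) = mex{1,1,1,1} = 0
G(11) = mex{0,0,0,0} = 1
G(12) = mex{1,1,1,1} = 0
G(13) = mex{0,0,0,0} = 1
G(14) = mex{1,1,1,1} = 0
G(n+2) = G(n) holds for n = 0,…,8 (a full window of length max(S) = 9), so the sequence is purely periodic with period 2.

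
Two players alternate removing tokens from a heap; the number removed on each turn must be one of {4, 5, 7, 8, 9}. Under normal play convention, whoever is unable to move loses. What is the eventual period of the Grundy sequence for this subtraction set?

G(0) = 0
G(1) = mex{} = 0
G(2) = mex{} = 0
G(3) = mex{} = 0
G(4) = mex{0} = 1
G(5) = mex{0,0} = 1
G(6) = mex{0,0} = 1
G(7) = mex{0,0,0} = 1
G(8) = mex{1,0,0,0} = 2
G(9) = mex{1,1,0,0,0} = 2
G(10) = mex{1,1,0,0,0} = 2
G(11) = mex{1,1,1,0,0} = 2
G(12) = mex{2,1,1,1,0} = 3
G(13) = mex{2,2,1,1,1} = 0
G(14) = mex{2,2,1,1,1} = 0
G(15) = mex{2,2,2,1,1} = 0
G(16) = mex{3,2,2,2,1} = 0
G(17) = mex{0,3,2,2,2} = 1
G(18) = mex{0,0,2,2,2} = 1
G(19) = mex{0,0,3,2,2} = 1
G(20) = mex{0,0,0,3,2} = 1
G(21) = mex{1,0,0,0,3} = 2
G(22) = mex{1,1,0,0,0} = 2
G(23) = mex{1,1,0,0,0} = 2
G(24) = mex{1,1,1,0,0} = 2
G(25) = mex{2,1,1,1,0} = 3
G(26) = mex{2,2,1,1,1} = 0
G(27) = mex{2,2,1,1,1} = 0
G(n+13) = G(n) holds for n = 0,…,8 (a full window of length max(S) = 9), so the sequence is purely periodic with period 13.

13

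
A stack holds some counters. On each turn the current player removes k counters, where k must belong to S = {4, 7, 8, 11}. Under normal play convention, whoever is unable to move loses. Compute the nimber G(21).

G(0) = 0
G(1) = mex{} = 0
G(2) = mex{} = 0
G(3) = mex{} = 0
G(4) = mex{0} = 1
G(5) = mex{0} = 1
G(6) = mex{0} = 1
G(7) = mex{0,0} = 1
G(8) = mex{1,0,0} = 2
G(9) = mex{1,0,0} = 2
G(10) = mex{1,0,0} = 2
G(11) = mex{1,1,0,0} = 2
G(12) = mex{2,1,1,0} = 3
G(13) = mex{2,1,1,0} = 3
G(14) = mex{2,1,1,0} = 3
G(15) = mex{2,2,1,1} = 0
G(16) = mex{3,2,2,1} = 0
G(17) = mex{3,2,2,1} = 0
G(18) = mex{3,2,2,1} = 0
G(19) = mex{0,3,2,2} = 1
G(20) = mex{0,3,3,2} = 1
G(21) = mex{0,3,3,2} = 1

1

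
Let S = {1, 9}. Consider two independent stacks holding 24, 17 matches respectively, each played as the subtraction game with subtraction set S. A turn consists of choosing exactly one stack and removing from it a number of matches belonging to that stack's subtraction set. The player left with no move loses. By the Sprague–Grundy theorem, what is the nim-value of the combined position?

All stacks use S = {1, 9}:
G(0) = 0
G(1) = mex{0} = 1
G(2) = mex{1} = 0
G(3) = mex{0} = 1
G(4) = mex{1} = 0
G(5) = mex{0} = 1
G(6) = mex{1} = 0
G(7) = mex{0} = 1
G(8) = mex{1} = 0
G(9) = mex{0,0} = 1
G(10) = mex{1,1} = 0
G(11) = mex{0,0} = 1
G(12) = mex{1,1} = 0
G(13) = mex{0,0} = 1
G(14) = mex{1,1} = 0
G(15) = mex{0,0} = 1
G(16) = mex{1,1} = 0
G(17) = mex{0,0} = 1
G(18) = mex{1,1} = 0
G(19) = mex{0,0} = 1
G(20) = mex{1,1} = 0
G(21) = mex{0,0} = 1
G(22) = mex{1,1} = 0
G(23) = mex{0,0} = 1
G(24) = mex{1,1} = 0
Stack A: G(24) = 0.
Stack B: G(17) = 1.
Combined Grundy value = 0 ⊕ 1 = 1.

1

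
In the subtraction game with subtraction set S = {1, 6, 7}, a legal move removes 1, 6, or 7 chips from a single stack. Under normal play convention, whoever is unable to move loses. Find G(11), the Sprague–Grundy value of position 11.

3

G(0) = 0
G(1) = mex{0} = 1
G(2) = mex{1} = 0
G(3) = mex{0} = 1
G(4) = mex{1} = 0
G(5) = mex{0} = 1
G(6) = mex{1,0} = 2
G(7) = mex{2,1,0} = 3
G(8) = mex{3,0,1} = 2
G(9) = mex{2,1,0} = 3
G(10) = mex{3,0,1} = 2
G(11) = mex{2,1,0} = 3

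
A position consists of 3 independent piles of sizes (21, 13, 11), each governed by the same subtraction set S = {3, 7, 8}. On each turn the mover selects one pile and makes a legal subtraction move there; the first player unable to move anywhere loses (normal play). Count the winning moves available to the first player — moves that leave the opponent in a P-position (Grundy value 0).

All piles use S = {3, 7, 8}:
G(0) = 0
G(1) = mex{} = 0
G(2) = mex{} = 0
G(3) = mex{0} = 1
G(4) = mex{0} = 1
G(5) = mex{0} = 1
G(6) = mex{1} = 0
G(7) = mex{1,0} = 2
G(8) = mex{1,0,0} = 2
G(9) = mex{0,0,0} = 1
G(10) = mex{2,1,0} = 3
G(11) = mex{2,1,1} = 0
G(12) = mex{1,1,1} = 0
G(13) = mex{3,0,1} = 2
G(14) = mex{0,2,0} = 1
G(15) = mex{0,2,2} = 1
G(16) = mex{2,1,2} = 0
G(17) = mex{1,3,1} = 0
G(18) = mex{1,0,3} = 2
G(19) = mex{0,0,0} = 1
G(20) = mex{0,2,0} = 1
G(21) = mex{2,1,2} = 0
Pile A: G(21) = 0.
Pile B: G(13) = 2.
Pile C: G(11) = 0.
Combined Grundy value = 0 ⊕ 2 ⊕ 0 = 2.
A winning move leaves total XOR = 0, i.e. changes one component's Grundy value g to g ⊕ X where X is the current total.
Pile A: need g' = 0⊕2 = 2. Options: 21−3→G=2, 21−7→G=1, 21−8→G=2. Hits: 2.
Pile B: need g' = 2⊕2 = 0. Options: 13−3→G=3, 13−7→G=0, 13−8→G=1. Hits: 1.
Pile C: need g' = 0⊕2 = 2. Options: 11−3→G=2, 11−7→G=1, 11−8→G=1. Hits: 1.

4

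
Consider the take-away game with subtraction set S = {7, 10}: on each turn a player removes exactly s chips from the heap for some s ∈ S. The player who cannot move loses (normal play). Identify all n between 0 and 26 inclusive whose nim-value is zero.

n :  0  1  2  3  4  5  6  7  8  9 10 11 12 13 14 15 16 17 18 19 20 21 22 23 24 25 26
G :  0  0  0  0  0  0  0  1  1  1  1  1  1  1  2  2  2  0  0  0  0  0  0  0  1  1  1
P-positions are exactly the n with G(n) = 0.

0, 1, 2, 3, 4, 5, 6, 17, 18, 19, 20, 21, 22, 23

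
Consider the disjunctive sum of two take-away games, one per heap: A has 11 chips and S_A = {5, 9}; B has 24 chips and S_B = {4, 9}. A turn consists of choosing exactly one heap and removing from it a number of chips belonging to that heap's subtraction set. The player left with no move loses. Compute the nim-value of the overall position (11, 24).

Heap A, S = {5, 9}:
n :  0  1  2  3  4  5  6  7  8  9 10 11
G :  0  0  0  0  0  1  1  1  1  1  2  2
G_A(11) = 2.
Heap B, S = {4, 9}:
G(0) = 0
G(1) = mex{} = 0
G(2) = mex{} = 0
G(3) = mex{} = 0
G(4) = mex{0} = 1
G(5) = mex{0} = 1
G(6) = mex{0} = 1
G(7) = mex{0} = 1
G(8) = mex{1} = 0
G(9) = mex{1,0} = 2
G(10) = mex{1,0} = 2
G(11) = mex{1,0} = 2
G(12) = mex{0,0} = 1
G(13) = mex{2,1} = 0
G(14) = mex{2,1} = 0
G(15) = mex{2,1} = 0
G(16) = mex{1,1} = 0
G(17) = mex{0,0} = 1
G(18) = mex{0,2} = 1
G(19) = mex{0,2} = 1
G(20) = mex{0,2} = 1
G(21) = mex{1,1} = 0
G(22) = mex{1,0} = 2
G(23) = mex{1,0} = 2
G(24) = mex{1,0} = 2
G_B(24) = 2.
Combined Grundy value = 2 ⊕ 2 = 0.

0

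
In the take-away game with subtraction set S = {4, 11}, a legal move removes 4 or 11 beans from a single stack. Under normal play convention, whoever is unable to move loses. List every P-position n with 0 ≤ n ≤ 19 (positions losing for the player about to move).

G(0) = 0
G(1) = mex{} = 0
G(2) = mex{} = 0
G(3) = mex{} = 0
G(4) = mex{0} = 1
G(5) = mex{0} = 1
G(6) = mex{0} = 1
G(7) = mex{0} = 1
G(8) = mex{1} = 0
G(9) = mex{1} = 0
G(10) = mex{1} = 0
G(11) = mex{1,0} = 2
G(12) = mex{0,0} = 1
G(13) = mex{0,0} = 1
G(14) = mex{0,0} = 1
G(15) = mex{2,1} = 0
G(16) = mex{1,1} = 0
G(17) = mex{1,1} = 0
G(18) = mex{1,1} = 0
G(19) = mex{0,0} = 1
P-positions are exactly the n with G(n) = 0.

0, 1, 2, 3, 8, 9, 10, 15, 16, 17, 18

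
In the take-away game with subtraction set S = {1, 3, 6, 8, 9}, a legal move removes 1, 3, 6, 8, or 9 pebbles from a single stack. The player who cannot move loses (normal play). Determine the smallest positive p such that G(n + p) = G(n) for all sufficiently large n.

n :  0  1  2  3  4  5  6  7  8  9 10 11 12 13 14 15 16 17 18 19 20 21 22 23 24 25 26 27 28 29
G :  0  1  0  1  0  1  2  3  2  3  2  3  4  5  0  1  0  1  0  1  2  3  2  3  2  3  4  5  0  1
G(n+14) = G(n) holds for n = 0,…,8 (a full window of length max(S) = 9), so the sequence is purely periodic with period 14.

14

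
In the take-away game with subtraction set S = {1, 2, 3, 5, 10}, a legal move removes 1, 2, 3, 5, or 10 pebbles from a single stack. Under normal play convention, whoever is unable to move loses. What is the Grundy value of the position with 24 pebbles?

0

G(0) = 0
G(1) = mex{0} = 1
G(2) = mex{1,0} = 2
G(3) = mex{2,1,0} = 3
G(4) = mex{3,2,1} = 0
G(5) = mex{0,3,2,0} = 1
G(6) = mex{1,0,3,1} = 2
G(7) = mex{2,1,0,2} = 3
G(8) = mex{3,2,1,3} = 0
G(9) = mex{0,3,2,0} = 1
G(10) = mex{1,0,3,1,0} = 2
G(11) = mex{2,1,0,2,1} = 3
G(12) = mex{3,2,1,3,2} = 0
G(13) = mex{0,3,2,0,3} = 1
G(14) = mex{1,0,3,1,0} = 2
G(15) = mex{2,1,0,2,1} = 3
G(16) = mex{3,2,1,3,2} = 0
G(17) = mex{0,3,2,0,3} = 1
G(18) = mex{1,0,3,1,0} = 2
G(19) = mex{2,1,0,2,1} = 3
G(20) = mex{3,2,1,3,2} = 0
G(21) = mex{0,3,2,0,3} = 1
G(22) = mex{1,0,3,1,0} = 2
G(23) = mex{2,1,0,2,1} = 3
G(24) = mex{3,2,1,3,2} = 0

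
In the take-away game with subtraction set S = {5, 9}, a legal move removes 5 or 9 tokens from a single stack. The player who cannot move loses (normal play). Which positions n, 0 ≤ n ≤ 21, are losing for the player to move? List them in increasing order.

n :  0  1  2  3  4  5  6  7  8  9 10 11 12 13 14 15 16 17 18 19 20 21
G :  0  0  0  0  0  1  1  1  1  1  2  2  2  2  0  0  0  0  0  1  1  1
P-positions are exactly the n with G(n) = 0.

0, 1, 2, 3, 4, 14, 15, 16, 17, 18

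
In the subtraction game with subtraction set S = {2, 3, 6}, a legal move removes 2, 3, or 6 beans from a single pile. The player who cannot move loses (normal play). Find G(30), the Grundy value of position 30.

n :  0  1  2  3  4  5  6  7  8  9 10 11 12 13 14 15 16 17 18 19 20 21 22 23 24 25 26 27 28 29 30
G :  0  0  1  1  2  0  3  1  2  0  0  1  1  2  0  3  1  2  0  0  1  1  2  0  3  1  2  0  0  1  1

1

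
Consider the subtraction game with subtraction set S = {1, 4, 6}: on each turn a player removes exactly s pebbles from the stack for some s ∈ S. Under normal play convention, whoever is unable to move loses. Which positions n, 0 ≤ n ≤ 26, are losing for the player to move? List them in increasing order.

0, 2, 5, 7, 10, 12, 15, 17, 20, 22, 25

n :  0  1  2  3  4  5  6  7  8  9 10 11 12 13 14 15 16 17 18 19 20 21 22 23 24 25 26
G :  0  1  0  1  2  0  1  0  1  2  0  1  0  1  2  0  1  0  1  2  0  1  0  1  2  0  1
P-positions are exactly the n with G(n) = 0.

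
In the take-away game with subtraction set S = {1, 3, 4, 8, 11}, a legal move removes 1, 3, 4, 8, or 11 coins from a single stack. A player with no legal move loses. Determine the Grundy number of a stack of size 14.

n :  0  1  2  3  4  5  6  7  8  9 10 11 12 13 14
G :  0  1  0  1  2  3  2  0  1  0  1  2  3  2  0

0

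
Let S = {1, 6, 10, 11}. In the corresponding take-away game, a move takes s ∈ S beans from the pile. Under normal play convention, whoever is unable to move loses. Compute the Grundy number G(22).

1

G(0) = 0
G(1) = mex{0} = 1
G(2) = mex{1} = 0
G(3) = mex{0} = 1
G(4) = mex{1} = 0
G(5) = mex{0} = 1
G(6) = mex{1,0} = 2
G(7) = mex{2,1} = 0
G(8) = mex{0,0} = 1
G(9) = mex{1,1} = 0
G(10) = mex{0,0,0} = 1
G(11) = mex{1,1,1,0} = 2
G(12) = mex{2,2,0,1} = 3
G(13) = mex{3,0,1,0} = 2
G(14) = mex{2,1,0,1} = 3
G(15) = mex{3,0,1,0} = 2
G(16) = mex{2,1,2,1} = 0
G(17) = mex{0,2,0,2} = 1
G(18) = mex{1,3,1,0} = 2
G(19) = mex{2,2,0,1} = 3
G(20) = mex{3,3,1,0} = 2
G(21) = mex{2,2,2,1} = 0
G(22) = mex{0,0,3,2} = 1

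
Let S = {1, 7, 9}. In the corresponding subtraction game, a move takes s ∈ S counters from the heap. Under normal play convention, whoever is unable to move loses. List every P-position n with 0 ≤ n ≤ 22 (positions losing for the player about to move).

0, 2, 4, 6, 8, 10, 12, 14, 16, 18, 20, 22

n :  0  1  2  3  4  5  6  7  8  9 10 11 12 13 14 15 16 17 18 19 20 21 22
G :  0  1  0  1  0  1  0  1  0  1  0  1  0  1  0  1  0  1  0  1  0  1  0
P-positions are exactly the n with G(n) = 0.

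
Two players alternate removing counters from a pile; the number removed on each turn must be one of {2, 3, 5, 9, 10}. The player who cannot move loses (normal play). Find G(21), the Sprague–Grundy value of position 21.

0

n :  0  1  2  3  4  5  6  7  8  9 10 11 12 13 14 15 16 17 18 19 20 21
G :  0  0  1  1  2  2  3  0  0  1  1  2  2  3  0  0  1  1  2  2  3  0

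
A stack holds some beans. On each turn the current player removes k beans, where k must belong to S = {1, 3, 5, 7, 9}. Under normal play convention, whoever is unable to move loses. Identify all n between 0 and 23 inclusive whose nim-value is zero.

n :  0  1  2  3  4  5  6  7  8  9 10 11 12 13 14 15 16 17 18 19 20 21 22 23
G :  0  1  0  1  0  1  0  1  0  1  0  1  0  1  0  1  0  1  0  1  0  1  0  1
P-positions are exactly the n with G(n) = 0.

0, 2, 4, 6, 8, 10, 12, 14, 16, 18, 20, 22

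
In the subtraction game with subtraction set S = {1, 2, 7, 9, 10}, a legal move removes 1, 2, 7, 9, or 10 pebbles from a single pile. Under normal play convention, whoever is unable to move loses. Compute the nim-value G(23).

1

G(0) = 0
G(1) = mex{0} = 1
G(2) = mex{1,0} = 2
G(3) = mex{2,1} = 0
G(4) = mex{0,2} = 1
G(5) = mex{1,0} = 2
G(6) = mex{2,1} = 0
G(7) = mex{0,2,0} = 1
G(8) = mex{1,0,1} = 2
G(9) = mex{2,1,2,0} = 3
G(10) = mex{3,2,0,1,0} = 4
G(11) = mex{4,3,1,2,1} = 0
G(12) = mex{0,4,2,0,2} = 1
G(13) = mex{1,0,0,1,0} = 2
G(14) = mex{2,1,1,2,1} = 0
G(15) = mex{0,2,2,0,2} = 1
G(16) = mex{1,0,3,1,0} = 2
G(17) = mex{2,1,4,2,1} = 0
G(18) = mex{0,2,0,3,2} = 1
G(19) = mex{1,0,1,4,3} = 2
G(20) = mex{2,1,2,0,4} = 3
G(21) = mex{3,2,0,1,0} = 4
G(22) = mex{4,3,1,2,1} = 0
G(23) = mex{0,4,2,0,2} = 1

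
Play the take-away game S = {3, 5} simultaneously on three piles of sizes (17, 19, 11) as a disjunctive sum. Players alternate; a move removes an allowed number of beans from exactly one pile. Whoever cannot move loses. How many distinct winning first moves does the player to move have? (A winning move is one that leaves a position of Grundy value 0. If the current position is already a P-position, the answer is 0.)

0

All piles use S = {3, 5}:
n :  0  1  2  3  4  5  6  7  8  9 10 11 12 13 14 15 16 17 18 19
G :  0  0  0  1  1  1  2  2  0  0  0  1  1  1  2  2  0  0  0  1
Pile A: G(17) = 0.
Pile B: G(19) = 1.
Pile C: G(11) = 1.
Combined Grundy value = 0 ⊕ 1 ⊕ 1 = 0.
A winning move leaves total XOR = 0, i.e. changes one component's Grundy value g to g ⊕ X where X is the current total.
Pile A: target g' = 0⊕0 = 0, but every legal move changes the Grundy value (mex property), so 0 moves.
Pile B: target g' = 1⊕0 = 1, but every legal move changes the Grundy value (mex property), so 0 moves.
Pile C: target g' = 1⊕0 = 1, but every legal move changes the Grundy value (mex property), so 0 moves.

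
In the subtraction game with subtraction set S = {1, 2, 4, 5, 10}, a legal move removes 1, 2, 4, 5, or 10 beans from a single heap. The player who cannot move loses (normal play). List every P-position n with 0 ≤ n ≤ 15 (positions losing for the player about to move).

0, 3, 6, 9, 12, 15

n :  0  1  2  3  4  5  6  7  8  9 10 11 12 13 14 15
G :  0  1  2  0  1  2  0  1  2  0  1  2  0  1  2  0
P-positions are exactly the n with G(n) = 0.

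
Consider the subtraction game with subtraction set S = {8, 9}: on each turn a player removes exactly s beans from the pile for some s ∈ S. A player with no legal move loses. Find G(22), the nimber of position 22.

0

G(0) = 0
G(1) = mex{} = 0
G(2) = mex{} = 0
G(3) = mex{} = 0
G(4) = mex{} = 0
G(5) = mex{} = 0
G(6) = mex{} = 0
G(7) = mex{} = 0
G(8) = mex{0} = 1
G(9) = mex{0,0} = 1
G(10) = mex{0,0} = 1
G(11) = mex{0,0} = 1
G(12) = mex{0,0} = 1
G(13) = mex{0,0} = 1
G(14) = mex{0,0} = 1
G(15) = mex{0,0} = 1
G(16) = mex{1,0} = 2
G(17) = mex{1,1} = 0
G(18) = mex{1,1} = 0
G(19) = mex{1,1} = 0
G(20) = mex{1,1} = 0
G(21) = mex{1,1} = 0
G(22) = mex{1,1} = 0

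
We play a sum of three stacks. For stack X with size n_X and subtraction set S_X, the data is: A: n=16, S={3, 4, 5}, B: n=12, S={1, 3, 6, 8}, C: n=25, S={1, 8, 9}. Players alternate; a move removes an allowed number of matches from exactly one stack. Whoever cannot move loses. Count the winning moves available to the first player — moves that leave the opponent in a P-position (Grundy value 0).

1

Stack A, S = {3, 4, 5}:
G(0) = 0
G(1) = mex{} = 0
G(2) = mex{} = 0
G(3) = mex{0} = 1
G(4) = mex{0,0} = 1
G(5) = mex{0,0,0} = 1
G(6) = mex{1,0,0} = 2
G(7) = mex{1,1,0} = 2
G(8) = mex{1,1,1} = 0
G(9) = mex{2,1,1} = 0
G(10) = mex{2,2,1} = 0
G(11) = mex{0,2,2} = 1
G(12) = mex{0,0,2} = 1
G(13) = mex{0,0,0} = 1
G(14) = mex{1,0,0} = 2
G(15) = mex{1,1,0} = 2
G(16) = mex{1,1,1} = 0
G_A(16) = 0.
Stack B, S = {1, 3, 6, 8}:
G(0) = 0
G(1) = mex{0} = 1
G(2) = mex{1} = 0
G(3) = mex{0,0} = 1
G(4) = mex{1,1} = 0
G(5) = mex{0,0} = 1
G(6) = mex{1,1,0} = 2
G(7) = mex{2,0,1} = 3
G(8) = mex{3,1,0,0} = 2
G(9) = mex{2,2,1,1} = 0
G(10) = mex{0,3,0,0} = 1
G(11) = mex{1,2,1,1} = 0
G(12) = mex{0,0,2,0} = 1
G_B(12) = 1.
Stack C, S = {1, 8, 9}:
G(0) = 0
G(1) = mex{0} = 1
G(2) = mex{1} = 0
G(3) = mex{0} = 1
G(4) = mex{1} = 0
G(5) = mex{0} = 1
G(6) = mex{1} = 0
G(7) = mex{0} = 1
G(8) = mex{1,0} = 2
G(9) = mex{2,1,0} = 3
G(10) = mex{3,0,1} = 2
G(11) = mex{2,1,0} = 3
G(12) = mex{3,0,1} = 2
G(13) = mex{2,1,0} = 3
G(14) = mex{3,0,1} = 2
G(15) = mex{2,1,0} = 3
G(16) = mex{3,2,1} = 0
G(17) = mex{0,3,2} = 1
G(18) = mex{1,2,3} = 0
G(19) = mex{0,3,2} = 1
G(20) = mex{1,2,3} = 0
G(21) = mex{0,3,2} = 1
G(22) = mex{1,2,3} = 0
G(23) = mex{0,3,2} = 1
G(24) = mex{1,0,3} = 2
G(25) = mex{2,1,0} = 3
G_C(25) = 3.
Combined Grundy value = 0 ⊕ 1 ⊕ 3 = 2.
A winning move leaves total XOR = 0, i.e. changes one component's Grundy value g to g ⊕ X where X is the current total.
Stack A: need g' = 0⊕2 = 2. Options: 16−3→G=1, 16−4→G=1, 16−5→G=1. Hits: 0.
Stack B: need g' = 1⊕2 = 3. Options: 12−1→G=0, 12−3→G=0, 12−6→G=2, 12−8→G=0. Hits: 0.
Stack C: need g' = 3⊕2 = 1. Options: 25−1→G=2, 25−8→G=1, 25−9→G=0. Hits: 1.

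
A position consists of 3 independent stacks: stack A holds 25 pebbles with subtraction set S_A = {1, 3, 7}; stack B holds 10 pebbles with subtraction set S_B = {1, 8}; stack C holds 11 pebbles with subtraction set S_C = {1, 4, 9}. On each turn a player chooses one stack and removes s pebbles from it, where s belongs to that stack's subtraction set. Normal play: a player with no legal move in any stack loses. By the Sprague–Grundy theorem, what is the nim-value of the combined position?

Stack A, S = {1, 3, 7}:
G(0) = 0
G(1) = mex{0} = 1
G(2) = mex{1} = 0
G(3) = mex{0,0} = 1
G(4) = mex{1,1} = 0
G(5) = mex{0,0} = 1
G(6) = mex{1,1} = 0
G(7) = mex{0,0,0} = 1
G(8) = mex{1,1,1} = 0
G(9) = mex{0,0,0} = 1
G(10) = mex{1,1,1} = 0
G(11) = mex{0,0,0} = 1
G(12) = mex{1,1,1} = 0
G(13) = mex{0,0,0} = 1
G(14) = mex{1,1,1} = 0
G(15) = mex{0,0,0} = 1
G(16) = mex{1,1,1} = 0
G(17) = mex{0,0,0} = 1
G(18) = mex{1,1,1} = 0
G(19) = mex{0,0,0} = 1
G(20) = mex{1,1,1} = 0
G(21) = mex{0,0,0} = 1
G(22) = mex{1,1,1} = 0
G(23) = mex{0,0,0} = 1
G(24) = mex{1,1,1} = 0
G(25) = mex{0,0,0} = 1
G_A(25) = 1.
Stack B, S = {1, 8}:
G(0) = 0
G(1) = mex{0} = 1
G(2) = mex{1} = 0
G(3) = mex{0} = 1
G(4) = mex{1} = 0
G(5) = mex{0} = 1
G(6) = mex{1} = 0
G(7) = mex{0} = 1
G(8) = mex{1,0} = 2
G(9) = mex{2,1} = 0
G(10) = mex{0,0} = 1
G_B(10) = 1.
Stack C, S = {1, 4, 9}:
n :  0  1  2  3  4  5  6  7  8  9 10 11
G :  0  1  0  1  2  0  1  0  1  2  0  1
G_C(11) = 1.
Combined Grundy value = 1 ⊕ 1 ⊕ 1 = 1.

1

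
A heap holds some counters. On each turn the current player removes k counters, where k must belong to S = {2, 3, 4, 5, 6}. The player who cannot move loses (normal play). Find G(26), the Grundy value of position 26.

G(0) = 0
G(1) = mex{} = 0
G(2) = mex{0} = 1
G(3) = mex{0,0} = 1
G(4) = mex{1,0,0} = 2
G(5) = mex{1,1,0,0} = 2
G(6) = mex{2,1,1,0,0} = 3
G(7) = mex{2,2,1,1,0} = 3
G(8) = mex{3,2,2,1,1} = 0
G(9) = mex{3,3,2,2,1} = 0
G(10) = mex{0,3,3,2,2} = 1
G(11) = mex{0,0,3,3,2} = 1
G(12) = mex{1,0,0,3,3} = 2
G(13) = mex{1,1,0,0,3} = 2
G(14) = mex{2,1,1,0,0} = 3
G(15) = mex{2,2,1,1,0} = 3
G(16) = mex{3,2,2,1,1} = 0
G(17) = mex{3,3,2,2,1} = 0
G(18) = mex{0,3,3,2,2} = 1
G(19) = mex{0,0,3,3,2} = 1
G(20) = mex{1,0,0,3,3} = 2
G(21) = mex{1,1,0,0,3} = 2
G(22) = mex{2,1,1,0,0} = 3
G(23) = mex{2,2,1,1,0} = 3
G(24) = mex{3,2,2,1,1} = 0
G(25) = mex{3,3,2,2,1} = 0
G(26) = mex{0,3,3,2,2} = 1

1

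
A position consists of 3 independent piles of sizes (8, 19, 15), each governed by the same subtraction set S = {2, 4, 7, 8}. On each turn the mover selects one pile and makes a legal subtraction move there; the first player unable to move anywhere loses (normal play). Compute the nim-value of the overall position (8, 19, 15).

2

All piles use S = {2, 4, 7, 8}:
G(0) = 0
G(1) = mex{} = 0
G(2) = mex{0} = 1
G(3) = mex{0} = 1
G(4) = mex{1,0} = 2
G(5) = mex{1,0} = 2
G(6) = mex{2,1} = 0
G(7) = mex{2,1,0} = 3
G(8) = mex{0,2,0,0} = 1
G(9) = mex{3,2,1,0} = 4
G(10) = mex{1,0,1,1} = 2
G(11) = mex{4,3,2,1} = 0
G(12) = mex{2,1,2,2} = 0
G(13) = mex{0,4,0,2} = 1
G(14) = mex{0,2,3,0} = 1
G(15) = mex{1,0,1,3} = 2
G(16) = mex{1,0,4,1} = 2
G(17) = mex{2,1,2,4} = 0
G(18) = mex{2,1,0,2} = 3
G(19) = mex{0,2,0,0} = 1
Pile A: G(8) = 1.
Pile B: G(19) = 1.
Pile C: G(15) = 2.
Combined Grundy value = 1 ⊕ 1 ⊕ 2 = 2.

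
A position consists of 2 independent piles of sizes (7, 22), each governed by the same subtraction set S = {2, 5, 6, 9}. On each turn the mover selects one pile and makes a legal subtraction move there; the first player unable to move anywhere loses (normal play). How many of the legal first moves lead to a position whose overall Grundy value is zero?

1

All piles use S = {2, 5, 6, 9}:
n :  0  1  2  3  4  5  6  7  8  9 10 11 12 13 14 15 16 17 18 19 20 21 22
G :  0  0  1  1  0  2  1  3  0  2  1  0  0  1  1  0  2  1  3  0  2  1  0
Pile A: G(7) = 3.
Pile B: G(22) = 0.
Combined Grundy value = 3 ⊕ 0 = 3.
A winning move leaves total XOR = 0, i.e. changes one component's Grundy value g to g ⊕ X where X is the current total.
Pile A: need g' = 3⊕3 = 0. Options: 7−2→G=2, 7−5→G=1, 7−6→G=0. Hits: 1.
Pile B: need g' = 0⊕3 = 3. Options: 22−2→G=2, 22−5→G=1, 22−6→G=2, 22−9→G=1. Hits: 0.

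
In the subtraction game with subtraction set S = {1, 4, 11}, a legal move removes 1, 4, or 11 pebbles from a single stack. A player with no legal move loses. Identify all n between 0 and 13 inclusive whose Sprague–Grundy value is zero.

0, 2, 5, 7, 10, 12

G(0) = 0
G(1) = mex{0} = 1
G(2) = mex{1} = 0
G(3) = mex{0} = 1
G(4) = mex{1,0} = 2
G(5) = mex{2,1} = 0
G(6) = mex{0,0} = 1
G(7) = mex{1,1} = 0
G(8) = mex{0,2} = 1
G(9) = mex{1,0} = 2
G(10) = mex{2,1} = 0
G(11) = mex{0,0,0} = 1
G(12) = mex{1,1,1} = 0
G(13) = mex{0,2,0} = 1
P-positions are exactly the n with G(n) = 0.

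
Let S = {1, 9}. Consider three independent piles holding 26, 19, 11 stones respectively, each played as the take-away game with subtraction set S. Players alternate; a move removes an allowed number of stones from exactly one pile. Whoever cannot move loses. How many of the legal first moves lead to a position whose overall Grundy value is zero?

All piles use S = {1, 9}:
n :  0  1  2  3  4  5  6  7  8  9 10 11 12 13 14 15 16 17 18 19 20 21 22 23 24 25 26
G :  0  1  0  1  0  1  0  1  0  1  0  1  0  1  0  1  0  1  0  1  0  1  0  1  0  1  0
Pile A: G(26) = 0.
Pile B: G(19) = 1.
Pile C: G(11) = 1.
Combined Grundy value = 0 ⊕ 1 ⊕ 1 = 0.
A winning move leaves total XOR = 0, i.e. changes one component's Grundy value g to g ⊕ X where X is the current total.
Pile A: target g' = 0⊕0 = 0, but every legal move changes the Grundy value (mex property), so 0 moves.
Pile B: target g' = 1⊕0 = 1, but every legal move changes the Grundy value (mex property), so 0 moves.
Pile C: target g' = 1⊕0 = 1, but every legal move changes the Grundy value (mex property), so 0 moves.

0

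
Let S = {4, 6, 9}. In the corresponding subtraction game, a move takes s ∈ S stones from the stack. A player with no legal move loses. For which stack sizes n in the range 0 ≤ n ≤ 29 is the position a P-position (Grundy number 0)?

n :  0  1  2  3  4  5  6  7  8  9 10 11 12 13 14 15 16 17 18 19 20 21 22 23 24 25 26 27 28 29
G :  0  0  0  0  1  1  1  1  2  2  2  2  3  0  0  0  0  1  1  1  1  2  2  2  2  3  0  0  0  0
P-positions are exactly the n with G(n) = 0.

0, 1, 2, 3, 13, 14, 15, 16, 26, 27, 28, 29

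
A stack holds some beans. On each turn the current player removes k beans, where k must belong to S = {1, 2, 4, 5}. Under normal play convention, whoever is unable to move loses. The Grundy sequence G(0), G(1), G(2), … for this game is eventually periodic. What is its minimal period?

n :  0  1  2  3  4  5  6  7  8  9 10 11 12 13 14
G :  0  1  2  0  1  2  0  1  2  0  1  2  0  1  2
G(n+3) = G(n) holds for n = 0,…,4 (a full window of length max(S) = 5), so the sequence is purely periodic with period 3.

3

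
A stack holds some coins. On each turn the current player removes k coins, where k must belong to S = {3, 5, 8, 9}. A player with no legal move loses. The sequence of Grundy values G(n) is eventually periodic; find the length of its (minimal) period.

12

n :  0  1  2  3  4  5  6  7  8  9 10 11 12 13 14 15 16 17 18 19 20 21 22 23 24 25
G :  0  0  0  1  1  1  2  2  2  3  3  3  0  0  0  1  1  1  2  2  2  3  3  3  0  0
G(n+12) = G(n) holds for n = 0,…,8 (a full window of length max(S) = 9), so the sequence is purely periodic with period 12.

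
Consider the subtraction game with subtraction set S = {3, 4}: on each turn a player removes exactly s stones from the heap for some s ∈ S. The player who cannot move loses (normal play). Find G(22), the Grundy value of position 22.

n :  0  1  2  3  4  5  6  7  8  9 10 11 12 13 14 15 16 17 18 19 20 21 22
G :  0  0  0  1  1  1  2  0  0  0  1  1  1  2  0  0  0  1  1  1  2  0  0

0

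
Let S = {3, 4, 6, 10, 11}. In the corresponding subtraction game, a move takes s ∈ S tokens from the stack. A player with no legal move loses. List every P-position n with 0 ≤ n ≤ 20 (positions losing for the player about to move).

n :  0  1  2  3  4  5  6  7  8  9 10 11 12 13 14 15 16 17 18 19 20
G :  0  0  0  1  1  1  2  2  2  0  3  3  1  4  0  2  0  1  3  1  2
P-positions are exactly the n with G(n) = 0.

0, 1, 2, 9, 14, 16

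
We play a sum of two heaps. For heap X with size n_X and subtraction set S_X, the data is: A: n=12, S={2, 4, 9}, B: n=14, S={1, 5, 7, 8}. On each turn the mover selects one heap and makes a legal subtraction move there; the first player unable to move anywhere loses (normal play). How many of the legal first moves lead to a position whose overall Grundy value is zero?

Heap A, S = {2, 4, 9}:
G(0) = 0
G(1) = mex{} = 0
G(2) = mex{0} = 1
G(3) = mex{0} = 1
G(4) = mex{1,0} = 2
G(5) = mex{1,0} = 2
G(6) = mex{2,1} = 0
G(7) = mex{2,1} = 0
G(8) = mex{0,2} = 1
G(9) = mex{0,2,0} = 1
G(10) = mex{1,0,0} = 2
G(11) = mex{1,0,1} = 2
G(12) = mex{2,1,1} = 0
G_A(12) = 0.
Heap B, S = {1, 5, 7, 8}:
G(0) = 0
G(1) = mex{0} = 1
G(2) = mex{1} = 0
G(3) = mex{0} = 1
G(4) = mex{1} = 0
G(5) = mex{0,0} = 1
G(6) = mex{1,1} = 0
G(7) = mex{0,0,0} = 1
G(8) = mex{1,1,1,0} = 2
G(9) = mex{2,0,0,1} = 3
G(10) = mex{3,1,1,0} = 2
G(11) = mex{2,0,0,1} = 3
G(12) = mex{3,1,1,0} = 2
G(13) = mex{2,2,0,1} = 3
G(14) = mex{3,3,1,0} = 2
G_B(14) = 2.
Combined Grundy value = 0 ⊕ 2 = 2.
A winning move leaves total XOR = 0, i.e. changes one component's Grundy value g to g ⊕ X where X is the current total.
Heap A: need g' = 0⊕2 = 2. Options: 12−2→G=2, 12−4→G=1, 12−9→G=1. Hits: 1.
Heap B: need g' = 2⊕2 = 0. Options: 14−1→G=3, 14−5→G=3, 14−7→G=1, 14−8→G=0. Hits: 1.

2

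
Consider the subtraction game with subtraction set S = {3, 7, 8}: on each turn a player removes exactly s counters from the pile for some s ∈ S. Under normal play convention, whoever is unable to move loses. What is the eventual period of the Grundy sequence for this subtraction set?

G(0) = 0
G(1) = mex{} = 0
G(2) = mex{} = 0
G(3) = mex{0} = 1
G(4) = mex{0} = 1
G(5) = mex{0} = 1
G(6) = mex{1} = 0
G(7) = mex{1,0} = 2
G(8) = mex{1,0,0} = 2
G(9) = mex{0,0,0} = 1
G(10) = mex{2,1,0} = 3
G(11) = mex{2,1,1} = 0
G(12) = mex{1,1,1} = 0
G(13) = mex{3,0,1} = 2
G(14) = mex{0,2,0} = 1
G(15) = mex{0,2,2} = 1
G(16) = mex{2,1,2} = 0
G(17) = mex{1,3,1} = 0
G(18) = mex{1,0,3} = 2
G(19) = mex{0,0,0} = 1
G(20) = mex{0,2,0} = 1
G(21) = mex{2,1,2} = 0
G(22) = mex{1,1,1} = 0
G(23) = mex{1,0,1} = 2
G(24) = mex{0,0,0} = 1
G(25) = mex{0,2,0} = 1
From n = 11 onward G(n+5) = G(n); since this holds over max(S) = 8 consecutive positions the period is 5 (pre-period 11).

5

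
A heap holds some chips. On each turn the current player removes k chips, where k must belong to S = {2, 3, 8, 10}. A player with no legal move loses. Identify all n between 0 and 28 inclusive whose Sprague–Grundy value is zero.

G(0) = 0
G(1) = mex{} = 0
G(2) = mex{0} = 1
G(3) = mex{0,0} = 1
G(4) = mex{1,0} = 2
G(5) = mex{1,1} = 0
G(6) = mex{2,1} = 0
G(7) = mex{0,2} = 1
G(8) = mex{0,0,0} = 1
G(9) = mex{1,0,0} = 2
G(10) = mex{1,1,1,0} = 2
G(11) = mex{2,1,1,0} = 3
G(12) = mex{2,2,2,1} = 0
G(13) = mex{3,2,0,1} = 4
G(14) = mex{0,3,0,2} = 1
G(15) = mex{4,0,1,0} = 2
G(16) = mex{1,4,1,0} = 2
G(17) = mex{2,1,2,1} = 0
G(18) = mex{2,2,2,1} = 0
G(19) = mex{0,2,3,2} = 1
G(20) = mex{0,0,0,2} = 1
G(21) = mex{1,0,4,3} = 2
G(22) = mex{1,1,1,0} = 2
G(23) = mex{2,1,2,4} = 0
G(24) = mex{2,2,2,1} = 0
G(25) = mex{0,2,0,2} = 1
G(26) = mex{0,0,0,2} = 1
G(27) = mex{1,0,1,0} = 2
G(28) = mex{1,1,1,0} = 2
P-positions are exactly the n with G(n) = 0.

0, 1, 5, 6, 12, 17, 18, 23, 24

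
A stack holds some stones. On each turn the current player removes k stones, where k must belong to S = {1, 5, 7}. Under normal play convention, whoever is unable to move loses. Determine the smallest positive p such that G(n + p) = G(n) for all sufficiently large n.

2

n :  0  1  2  3  4  5  6  7  8  9 10 11 12 13 14
G :  0  1  0  1  0  1  0  1  0  1  0  1  0  1  0
G(n+2) = G(n) holds for n = 0,…,6 (a full window of length max(S) = 7), so the sequence is purely periodic with period 2.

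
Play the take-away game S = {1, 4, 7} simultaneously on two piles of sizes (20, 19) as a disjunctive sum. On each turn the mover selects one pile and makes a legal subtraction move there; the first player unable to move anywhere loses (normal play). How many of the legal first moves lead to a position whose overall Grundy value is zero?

3

All piles use S = {1, 4, 7}:
n :  0  1  2  3  4  5  6  7  8  9 10 11 12 13 14 15 16 17 18 19 20
G :  0  1  0  1  2  0  1  2  0  1  0  1  2  0  1  2  0  1  0  1  2
Pile A: G(20) = 2.
Pile B: G(19) = 1.
Combined Grundy value = 2 ⊕ 1 = 3.
A winning move leaves total XOR = 0, i.e. changes one component's Grundy value g to g ⊕ X where X is the current total.
Pile A: need g' = 2⊕3 = 1. Options: 20−1→G=1, 20−4→G=0, 20−7→G=0. Hits: 1.
Pile B: need g' = 1⊕3 = 2. Options: 19−1→G=0, 19−4→G=2, 19−7→G=2. Hits: 2.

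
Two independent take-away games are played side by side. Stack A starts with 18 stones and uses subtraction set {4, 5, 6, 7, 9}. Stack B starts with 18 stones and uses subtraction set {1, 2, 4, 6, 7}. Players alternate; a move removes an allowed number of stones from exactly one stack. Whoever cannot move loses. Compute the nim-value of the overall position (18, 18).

3

Stack A, S = {4, 5, 6, 7, 9}:
G(0) = 0
G(1) = mex{} = 0
G(2) = mex{} = 0
G(3) = mex{} = 0
G(4) = mex{0} = 1
G(5) = mex{0,0} = 1
G(6) = mex{0,0,0} = 1
G(7) = mex{0,0,0,0} = 1
G(8) = mex{1,0,0,0} = 2
G(9) = mex{1,1,0,0,0} = 2
G(10) = mex{1,1,1,0,0} = 2
G(11) = mex{1,1,1,1,0} = 2
G(12) = mex{2,1,1,1,0} = 3
G(13) = mex{2,2,1,1,1} = 0
G(14) = mex{2,2,2,1,1} = 0
G(15) = mex{2,2,2,2,1} = 0
G(16) = mex{3,2,2,2,1} = 0
G(17) = mex{0,3,2,2,2} = 1
G(18) = mex{0,0,3,2,2} = 1
G_A(18) = 1.
Stack B, S = {1, 2, 4, 6, 7}:
G(0) = 0
G(1) = mex{0} = 1
G(2) = mex{1,0} = 2
G(3) = mex{2,1} = 0
G(4) = mex{0,2,0} = 1
G(5) = mex{1,0,1} = 2
G(6) = mex{2,1,2,0} = 3
G(7) = mex{3,2,0,1,0} = 4
G(8) = mex{4,3,1,2,1} = 0
G(9) = mex{0,4,2,0,2} = 1
G(10) = mex{1,0,3,1,0} = 2
G(11) = mex{2,1,4,2,1} = 0
G(12) = mex{0,2,0,3,2} = 1
G(13) = mex{1,0,1,4,3} = 2
G(14) = mex{2,1,2,0,4} = 3
G(15) = mex{3,2,0,1,0} = 4
G(16) = mex{4,3,1,2,1} = 0
G(17) = mex{0,4,2,0,2} = 1
G(18) = mex{1,0,3,1,0} = 2
G_B(18) = 2.
Combined Grundy value = 1 ⊕ 2 = 3.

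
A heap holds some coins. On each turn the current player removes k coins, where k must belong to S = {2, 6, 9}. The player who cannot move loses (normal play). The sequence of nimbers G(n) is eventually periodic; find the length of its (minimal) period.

15

n :  0  1  2  3  4  5  6  7  8  9 10 11 12 13 14 15 16 17 18 19 20 21 22 23 24 25 26 27 28 29 30 31
G :  0  0  1  1  0  0  1  1  0  2  1  3  0  2  1  0  0  1  1  0  0  1  1  0  2  1  3  0  2  1  0  0
G(n+15) = G(n) holds for n = 0,…,8 (a full window of length max(S) = 9), so the sequence is purely periodic with period 15.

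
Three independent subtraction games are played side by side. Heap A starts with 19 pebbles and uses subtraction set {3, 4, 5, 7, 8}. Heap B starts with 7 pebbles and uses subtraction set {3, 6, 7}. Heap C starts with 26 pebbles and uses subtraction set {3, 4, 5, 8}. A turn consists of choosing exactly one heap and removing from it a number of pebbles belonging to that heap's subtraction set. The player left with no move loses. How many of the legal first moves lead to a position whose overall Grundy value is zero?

Heap A, S = {3, 4, 5, 7, 8}:
n :  0  1  2  3  4  5  6  7  8  9 10 11 12 13 14 15 16 17 18 19
G :  0  0  0  1  1  1  2  2  2  3  3  0  0  0  1  1  1  2  2  2
G_A(19) = 2.
Heap B, S = {3, 6, 7}:
G(0) = 0
G(1) = mex{} = 0
G(2) = mex{} = 0
G(3) = mex{0} = 1
G(4) = mex{0} = 1
G(5) = mex{0} = 1
G(6) = mex{1,0} = 2
G(7) = mex{1,0,0} = 2
G_B(7) = 2.
Heap C, S = {3, 4, 5, 8}:
G(0) = 0
G(1) = mex{} = 0
G(2) = mex{} = 0
G(3) = mex{0} = 1
G(4) = mex{0,0} = 1
G(5) = mex{0,0,0} = 1
G(6) = mex{1,0,0} = 2
G(7) = mex{1,1,0} = 2
G(8) = mex{1,1,1,0} = 2
G(9) = mex{2,1,1,0} = 3
G(10) = mex{2,2,1,0} = 3
G(11) = mex{2,2,2,1} = 0
G(12) = mex{3,2,2,1} = 0
G(13) = mex{3,3,2,1} = 0
G(14) = mex{0,3,3,2} = 1
G(15) = mex{0,0,3,2} = 1
G(16) = mex{0,0,0,2} = 1
G(17) = mex{1,0,0,3} = 2
G(18) = mex{1,1,0,3} = 2
G(19) = mex{1,1,1,0} = 2
G(20) = mex{2,1,1,0} = 3
G(21) = mex{2,2,1,0} = 3
G(22) = mex{2,2,2,1} = 0
G(23) = mex{3,2,2,1} = 0
G(24) = mex{3,3,2,1} = 0
G(25) = mex{0,3,3,2} = 1
G(26) = mex{0,0,3,2} = 1
G_C(26) = 1.
Combined Grundy value = 2 ⊕ 2 ⊕ 1 = 1.
A winning move leaves total XOR = 0, i.e. changes one component's Grundy value g to g ⊕ X where X is the current total.
Heap A: need g' = 2⊕1 = 3. Options: 19−3→G=1, 19−4→G=1, 19−5→G=1, 19−7→G=0, 19−8→G=0. Hits: 0.
Heap B: need g' = 2⊕1 = 3. Options: 7−3→G=1, 7−6→G=0, 7−7→G=0. Hits: 0.
Heap C: need g' = 1⊕1 = 0. Options: 26−3→G=0, 26−4→G=0, 26−5→G=3, 26−8→G=2. Hits: 2.

2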